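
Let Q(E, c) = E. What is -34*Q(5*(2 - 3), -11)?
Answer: 170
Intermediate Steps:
-34*Q(5*(2 - 3), -11) = -170*(2 - 3) = -170*(-1) = -34*(-5) = 170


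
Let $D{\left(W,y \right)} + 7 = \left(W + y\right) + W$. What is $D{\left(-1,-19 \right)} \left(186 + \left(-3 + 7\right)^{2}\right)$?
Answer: $-5656$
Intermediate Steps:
$D{\left(W,y \right)} = -7 + y + 2 W$ ($D{\left(W,y \right)} = -7 + \left(\left(W + y\right) + W\right) = -7 + \left(y + 2 W\right) = -7 + y + 2 W$)
$D{\left(-1,-19 \right)} \left(186 + \left(-3 + 7\right)^{2}\right) = \left(-7 - 19 + 2 \left(-1\right)\right) \left(186 + \left(-3 + 7\right)^{2}\right) = \left(-7 - 19 - 2\right) \left(186 + 4^{2}\right) = - 28 \left(186 + 16\right) = \left(-28\right) 202 = -5656$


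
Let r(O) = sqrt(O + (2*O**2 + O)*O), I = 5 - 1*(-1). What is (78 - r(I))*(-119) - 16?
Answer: -9298 + 119*sqrt(474) ≈ -6707.2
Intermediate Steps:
I = 6 (I = 5 + 1 = 6)
r(O) = sqrt(O + O*(O + 2*O**2)) (r(O) = sqrt(O + (O + 2*O**2)*O) = sqrt(O + O*(O + 2*O**2)))
(78 - r(I))*(-119) - 16 = (78 - sqrt(6*(1 + 6 + 2*6**2)))*(-119) - 16 = (78 - sqrt(6*(1 + 6 + 2*36)))*(-119) - 16 = (78 - sqrt(6*(1 + 6 + 72)))*(-119) - 16 = (78 - sqrt(6*79))*(-119) - 16 = (78 - sqrt(474))*(-119) - 16 = (-9282 + 119*sqrt(474)) - 16 = -9298 + 119*sqrt(474)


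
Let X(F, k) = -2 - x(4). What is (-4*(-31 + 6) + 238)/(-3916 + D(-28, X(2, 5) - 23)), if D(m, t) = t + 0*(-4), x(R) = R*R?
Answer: -338/3957 ≈ -0.085418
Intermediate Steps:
x(R) = R**2
X(F, k) = -18 (X(F, k) = -2 - 1*4**2 = -2 - 1*16 = -2 - 16 = -18)
D(m, t) = t (D(m, t) = t + 0 = t)
(-4*(-31 + 6) + 238)/(-3916 + D(-28, X(2, 5) - 23)) = (-4*(-31 + 6) + 238)/(-3916 + (-18 - 23)) = (-4*(-25) + 238)/(-3916 - 41) = (100 + 238)/(-3957) = 338*(-1/3957) = -338/3957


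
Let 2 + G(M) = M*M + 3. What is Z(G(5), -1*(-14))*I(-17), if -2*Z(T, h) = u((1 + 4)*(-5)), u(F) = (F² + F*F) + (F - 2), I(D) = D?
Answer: 20791/2 ≈ 10396.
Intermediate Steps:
G(M) = 1 + M² (G(M) = -2 + (M*M + 3) = -2 + (M² + 3) = -2 + (3 + M²) = 1 + M²)
u(F) = -2 + F + 2*F² (u(F) = (F² + F²) + (-2 + F) = 2*F² + (-2 + F) = -2 + F + 2*F²)
Z(T, h) = -1223/2 (Z(T, h) = -(-2 + (1 + 4)*(-5) + 2*((1 + 4)*(-5))²)/2 = -(-2 + 5*(-5) + 2*(5*(-5))²)/2 = -(-2 - 25 + 2*(-25)²)/2 = -(-2 - 25 + 2*625)/2 = -(-2 - 25 + 1250)/2 = -½*1223 = -1223/2)
Z(G(5), -1*(-14))*I(-17) = -1223/2*(-17) = 20791/2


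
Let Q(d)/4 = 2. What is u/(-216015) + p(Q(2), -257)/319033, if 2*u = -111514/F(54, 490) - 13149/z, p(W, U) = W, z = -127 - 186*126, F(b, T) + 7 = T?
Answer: 7613926632997/13640471625334554 ≈ 0.00055819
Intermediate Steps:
Q(d) = 8 (Q(d) = 4*2 = 8)
F(b, T) = -7 + T
z = -23563 (z = -127 - 23436 = -23563)
u = -2621253415/22761858 (u = (-111514/(-7 + 490) - 13149/(-23563))/2 = (-111514/483 - 13149*(-1/23563))/2 = (-111514*1/483 + 13149/23563)/2 = (-111514/483 + 13149/23563)/2 = (½)*(-2621253415/11380929) = -2621253415/22761858 ≈ -115.16)
u/(-216015) + p(Q(2), -257)/319033 = -2621253415/22761858/(-216015) + 8/319033 = -2621253415/22761858*(-1/216015) + 8*(1/319033) = 524250683/983380551174 + 8/319033 = 7613926632997/13640471625334554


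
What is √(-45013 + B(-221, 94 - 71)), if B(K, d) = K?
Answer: 3*I*√5026 ≈ 212.68*I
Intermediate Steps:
√(-45013 + B(-221, 94 - 71)) = √(-45013 - 221) = √(-45234) = 3*I*√5026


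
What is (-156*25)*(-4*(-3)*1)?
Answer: -46800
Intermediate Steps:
(-156*25)*(-4*(-3)*1) = -46800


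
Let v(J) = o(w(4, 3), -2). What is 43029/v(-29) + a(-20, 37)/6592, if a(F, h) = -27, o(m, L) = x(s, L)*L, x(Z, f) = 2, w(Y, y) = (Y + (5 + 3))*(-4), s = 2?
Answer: -70911819/6592 ≈ -10757.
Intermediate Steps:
w(Y, y) = -32 - 4*Y (w(Y, y) = (Y + 8)*(-4) = (8 + Y)*(-4) = -32 - 4*Y)
o(m, L) = 2*L
v(J) = -4 (v(J) = 2*(-2) = -4)
43029/v(-29) + a(-20, 37)/6592 = 43029/(-4) - 27/6592 = 43029*(-¼) - 27*1/6592 = -43029/4 - 27/6592 = -70911819/6592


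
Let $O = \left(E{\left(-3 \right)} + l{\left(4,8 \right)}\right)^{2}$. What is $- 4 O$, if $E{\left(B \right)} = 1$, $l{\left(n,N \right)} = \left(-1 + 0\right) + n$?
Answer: $-64$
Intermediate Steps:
$l{\left(n,N \right)} = -1 + n$
$O = 16$ ($O = \left(1 + \left(-1 + 4\right)\right)^{2} = \left(1 + 3\right)^{2} = 4^{2} = 16$)
$- 4 O = \left(-4\right) 16 = -64$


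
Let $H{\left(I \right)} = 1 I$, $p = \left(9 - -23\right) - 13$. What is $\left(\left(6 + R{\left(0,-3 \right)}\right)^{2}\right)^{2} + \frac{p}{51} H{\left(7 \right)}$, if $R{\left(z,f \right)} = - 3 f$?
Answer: $\frac{2582008}{51} \approx 50628.0$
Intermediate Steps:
$p = 19$ ($p = \left(9 + 23\right) - 13 = 32 - 13 = 19$)
$H{\left(I \right)} = I$
$\left(\left(6 + R{\left(0,-3 \right)}\right)^{2}\right)^{2} + \frac{p}{51} H{\left(7 \right)} = \left(\left(6 - -9\right)^{2}\right)^{2} + \frac{19}{51} \cdot 7 = \left(\left(6 + 9\right)^{2}\right)^{2} + 19 \cdot \frac{1}{51} \cdot 7 = \left(15^{2}\right)^{2} + \frac{19}{51} \cdot 7 = 225^{2} + \frac{133}{51} = 50625 + \frac{133}{51} = \frac{2582008}{51}$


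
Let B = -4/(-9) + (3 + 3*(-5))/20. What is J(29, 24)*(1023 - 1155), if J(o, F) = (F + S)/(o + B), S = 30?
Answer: -14580/59 ≈ -247.12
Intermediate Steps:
B = -7/45 (B = -4*(-⅑) + (3 - 15)*(1/20) = 4/9 - 12*1/20 = 4/9 - ⅗ = -7/45 ≈ -0.15556)
J(o, F) = (30 + F)/(-7/45 + o) (J(o, F) = (F + 30)/(o - 7/45) = (30 + F)/(-7/45 + o))
J(29, 24)*(1023 - 1155) = (45*(30 + 24)/(-7 + 45*29))*(1023 - 1155) = (45*54/(-7 + 1305))*(-132) = (45*54/1298)*(-132) = (45*(1/1298)*54)*(-132) = (1215/649)*(-132) = -14580/59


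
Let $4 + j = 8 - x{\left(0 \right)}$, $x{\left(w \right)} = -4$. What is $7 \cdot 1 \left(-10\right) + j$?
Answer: $-62$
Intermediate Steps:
$j = 8$ ($j = -4 + \left(8 - -4\right) = -4 + \left(8 + 4\right) = -4 + 12 = 8$)
$7 \cdot 1 \left(-10\right) + j = 7 \cdot 1 \left(-10\right) + 8 = 7 \left(-10\right) + 8 = -70 + 8 = -62$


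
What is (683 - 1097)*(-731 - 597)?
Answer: 549792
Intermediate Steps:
(683 - 1097)*(-731 - 597) = -414*(-1328) = 549792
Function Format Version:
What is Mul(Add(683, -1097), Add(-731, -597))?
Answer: 549792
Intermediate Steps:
Mul(Add(683, -1097), Add(-731, -597)) = Mul(-414, -1328) = 549792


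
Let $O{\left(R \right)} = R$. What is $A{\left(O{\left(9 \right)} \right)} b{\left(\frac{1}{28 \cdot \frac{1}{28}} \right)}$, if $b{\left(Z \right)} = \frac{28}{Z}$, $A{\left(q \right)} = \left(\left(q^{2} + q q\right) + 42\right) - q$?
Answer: $5460$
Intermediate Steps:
$A{\left(q \right)} = 42 - q + 2 q^{2}$ ($A{\left(q \right)} = \left(\left(q^{2} + q^{2}\right) + 42\right) - q = \left(2 q^{2} + 42\right) - q = \left(42 + 2 q^{2}\right) - q = 42 - q + 2 q^{2}$)
$A{\left(O{\left(9 \right)} \right)} b{\left(\frac{1}{28 \cdot \frac{1}{28}} \right)} = \left(42 - 9 + 2 \cdot 9^{2}\right) \frac{28}{\frac{1}{28 \cdot \frac{1}{28}}} = \left(42 - 9 + 2 \cdot 81\right) \frac{28}{\frac{1}{28 \cdot \frac{1}{28}}} = \left(42 - 9 + 162\right) \frac{28}{1^{-1}} = 195 \cdot \frac{28}{1} = 195 \cdot 28 \cdot 1 = 195 \cdot 28 = 5460$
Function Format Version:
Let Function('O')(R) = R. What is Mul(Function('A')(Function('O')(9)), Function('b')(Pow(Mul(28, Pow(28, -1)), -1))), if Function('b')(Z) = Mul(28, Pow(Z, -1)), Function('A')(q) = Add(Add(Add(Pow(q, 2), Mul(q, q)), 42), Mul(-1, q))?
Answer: 5460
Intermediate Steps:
Function('A')(q) = Add(42, Mul(-1, q), Mul(2, Pow(q, 2))) (Function('A')(q) = Add(Add(Add(Pow(q, 2), Pow(q, 2)), 42), Mul(-1, q)) = Add(Add(Mul(2, Pow(q, 2)), 42), Mul(-1, q)) = Add(Add(42, Mul(2, Pow(q, 2))), Mul(-1, q)) = Add(42, Mul(-1, q), Mul(2, Pow(q, 2))))
Mul(Function('A')(Function('O')(9)), Function('b')(Pow(Mul(28, Pow(28, -1)), -1))) = Mul(Add(42, Mul(-1, 9), Mul(2, Pow(9, 2))), Mul(28, Pow(Pow(Mul(28, Pow(28, -1)), -1), -1))) = Mul(Add(42, -9, Mul(2, 81)), Mul(28, Pow(Pow(Mul(28, Rational(1, 28)), -1), -1))) = Mul(Add(42, -9, 162), Mul(28, Pow(Pow(1, -1), -1))) = Mul(195, Mul(28, Pow(1, -1))) = Mul(195, Mul(28, 1)) = Mul(195, 28) = 5460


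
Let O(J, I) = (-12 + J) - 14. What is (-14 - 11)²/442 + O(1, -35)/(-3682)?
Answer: 578075/406861 ≈ 1.4208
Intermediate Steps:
O(J, I) = -26 + J
(-14 - 11)²/442 + O(1, -35)/(-3682) = (-14 - 11)²/442 + (-26 + 1)/(-3682) = (-25)²*(1/442) - 25*(-1/3682) = 625*(1/442) + 25/3682 = 625/442 + 25/3682 = 578075/406861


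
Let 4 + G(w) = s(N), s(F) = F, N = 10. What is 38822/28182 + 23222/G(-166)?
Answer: 2597918/671 ≈ 3871.7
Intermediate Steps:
G(w) = 6 (G(w) = -4 + 10 = 6)
38822/28182 + 23222/G(-166) = 38822/28182 + 23222/6 = 38822*(1/28182) + 23222*(⅙) = 2773/2013 + 11611/3 = 2597918/671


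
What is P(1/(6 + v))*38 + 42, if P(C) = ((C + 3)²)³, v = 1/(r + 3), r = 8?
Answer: 3453637733057690/90458382169 ≈ 38179.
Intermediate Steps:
v = 1/11 (v = 1/(8 + 3) = 1/11 ≈ 0.090909)
P(C) = (3 + C)⁶ (P(C) = ((3 + C)²)³ = (3 + C)⁶)
P(1/(6 + v))*38 + 42 = (3 + 1/(6 + 1/11))⁶*38 + 42 = (3 + 1/(67/11))⁶*38 + 42 = (3 + 11/67)⁶*38 + 42 = (212/67)⁶*38 + 42 = (90785223184384/90458382169)*38 + 42 = 3449838481006592/90458382169 + 42 = 3453637733057690/90458382169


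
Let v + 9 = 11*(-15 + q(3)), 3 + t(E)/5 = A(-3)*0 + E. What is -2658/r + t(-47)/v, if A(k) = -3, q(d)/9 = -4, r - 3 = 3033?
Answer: -12601/28842 ≈ -0.43690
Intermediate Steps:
r = 3036 (r = 3 + 3033 = 3036)
q(d) = -36 (q(d) = 9*(-4) = -36)
t(E) = -15 + 5*E (t(E) = -15 + 5*(-3*0 + E) = -15 + 5*(0 + E) = -15 + 5*E)
v = -570 (v = -9 + 11*(-15 - 36) = -9 + 11*(-51) = -9 - 561 = -570)
-2658/r + t(-47)/v = -2658/3036 + (-15 + 5*(-47))/(-570) = -2658*1/3036 + (-15 - 235)*(-1/570) = -443/506 - 250*(-1/570) = -443/506 + 25/57 = -12601/28842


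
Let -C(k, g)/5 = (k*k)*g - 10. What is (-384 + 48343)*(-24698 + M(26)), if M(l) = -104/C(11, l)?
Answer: -2321602485253/1960 ≈ -1.1845e+9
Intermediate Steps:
C(k, g) = 50 - 5*g*k² (C(k, g) = -5*((k*k)*g - 10) = -5*(k²*g - 10) = -5*(g*k² - 10) = -5*(-10 + g*k²) = 50 - 5*g*k²)
M(l) = -104/(50 - 605*l) (M(l) = -104/(50 - 5*l*11²) = -104/(50 - 5*l*121) = -104/(50 - 605*l))
(-384 + 48343)*(-24698 + M(26)) = (-384 + 48343)*(-24698 + 104/(5*(-10 + 121*26))) = 47959*(-24698 + 104/(5*(-10 + 3146))) = 47959*(-24698 + (104/5)/3136) = 47959*(-24698 + (104/5)*(1/3136)) = 47959*(-24698 + 13/1960) = 47959*(-48408067/1960) = -2321602485253/1960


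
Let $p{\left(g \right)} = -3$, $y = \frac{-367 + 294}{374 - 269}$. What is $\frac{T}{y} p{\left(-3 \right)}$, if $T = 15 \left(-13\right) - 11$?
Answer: $- \frac{64890}{73} \approx -888.9$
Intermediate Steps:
$T = -206$ ($T = -195 - 11 = -206$)
$y = - \frac{73}{105} \approx -0.69524$
$\frac{T}{y} p{\left(-3 \right)} = - \frac{206}{- \frac{73}{105}} \left(-3\right) = \left(-206\right) \left(- \frac{105}{73}\right) \left(-3\right) = \frac{21630}{73} \left(-3\right) = - \frac{64890}{73}$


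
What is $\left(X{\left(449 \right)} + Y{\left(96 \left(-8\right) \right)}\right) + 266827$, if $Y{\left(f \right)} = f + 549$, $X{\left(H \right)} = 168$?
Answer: $266776$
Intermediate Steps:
$Y{\left(f \right)} = 549 + f$
$\left(X{\left(449 \right)} + Y{\left(96 \left(-8\right) \right)}\right) + 266827 = \left(168 + \left(549 + 96 \left(-8\right)\right)\right) + 266827 = \left(168 + \left(549 - 768\right)\right) + 266827 = \left(168 - 219\right) + 266827 = -51 + 266827 = 266776$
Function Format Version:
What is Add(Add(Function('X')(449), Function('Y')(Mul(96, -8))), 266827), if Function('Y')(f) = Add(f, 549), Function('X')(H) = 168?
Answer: 266776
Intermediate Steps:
Function('Y')(f) = Add(549, f)
Add(Add(Function('X')(449), Function('Y')(Mul(96, -8))), 266827) = Add(Add(168, Add(549, Mul(96, -8))), 266827) = Add(Add(168, Add(549, -768)), 266827) = Add(Add(168, -219), 266827) = Add(-51, 266827) = 266776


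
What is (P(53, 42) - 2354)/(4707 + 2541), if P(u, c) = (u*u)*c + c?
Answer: 383/24 ≈ 15.958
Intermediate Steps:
P(u, c) = c + c*u² (P(u, c) = u²*c + c = c*u² + c = c + c*u²)
(P(53, 42) - 2354)/(4707 + 2541) = (42*(1 + 53²) - 2354)/(4707 + 2541) = (42*(1 + 2809) - 2354)/7248 = (42*2810 - 2354)*(1/7248) = (118020 - 2354)*(1/7248) = 115666*(1/7248) = 383/24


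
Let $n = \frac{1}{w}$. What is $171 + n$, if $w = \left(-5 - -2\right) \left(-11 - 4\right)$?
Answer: $\frac{7696}{45} \approx 171.02$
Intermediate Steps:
$w = 45$ ($w = \left(-5 + 2\right) \left(-15\right) = \left(-3\right) \left(-15\right) = 45$)
$n = \frac{1}{45} \approx 0.022222$
$171 + n = 171 + \frac{1}{45} = \frac{7696}{45}$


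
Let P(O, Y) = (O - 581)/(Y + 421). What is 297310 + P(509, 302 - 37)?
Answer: 101977294/343 ≈ 2.9731e+5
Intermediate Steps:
P(O, Y) = (-581 + O)/(421 + Y)
297310 + P(509, 302 - 37) = 297310 + (-581 + 509)/(421 + (302 - 37)) = 297310 - 72/(421 + 265) = 297310 - 72/686 = 297310 + (1/686)*(-72) = 297310 - 36/343 = 101977294/343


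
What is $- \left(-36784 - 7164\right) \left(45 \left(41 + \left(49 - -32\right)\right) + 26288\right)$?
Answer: $1396579544$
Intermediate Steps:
$- \left(-36784 - 7164\right) \left(45 \left(41 + \left(49 - -32\right)\right) + 26288\right) = - \left(-43948\right) \left(45 \left(41 + \left(49 + 32\right)\right) + 26288\right) = - \left(-43948\right) \left(45 \left(41 + 81\right) + 26288\right) = - \left(-43948\right) \left(45 \cdot 122 + 26288\right) = - \left(-43948\right) \left(5490 + 26288\right) = - \left(-43948\right) 31778 = \left(-1\right) \left(-1396579544\right) = 1396579544$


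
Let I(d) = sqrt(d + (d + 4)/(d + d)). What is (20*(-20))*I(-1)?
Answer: -200*I*sqrt(10) ≈ -632.46*I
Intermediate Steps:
I(d) = sqrt(d + (4 + d)/(2*d)) (I(d) = sqrt(d + (4 + d)/((2*d))) = sqrt(d + (4 + d)*(1/(2*d))) = sqrt(d + (4 + d)/(2*d)))
(20*(-20))*I(-1) = (20*(-20))*(sqrt(2 + 4*(-1) + 8/(-1))/2) = -200*sqrt(2 - 4 + 8*(-1)) = -200*sqrt(2 - 4 - 8) = -200*sqrt(-10) = -200*I*sqrt(10)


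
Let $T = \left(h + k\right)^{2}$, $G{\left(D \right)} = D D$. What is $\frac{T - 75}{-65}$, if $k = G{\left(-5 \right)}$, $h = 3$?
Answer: $- \frac{709}{65} \approx -10.908$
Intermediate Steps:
$G{\left(D \right)} = D^{2}$
$k = 25$ ($k = \left(-5\right)^{2} = 25$)
$T = 784$ ($T = \left(3 + 25\right)^{2} = 28^{2} = 784$)
$\frac{T - 75}{-65} = \frac{784 - 75}{-65} = 709 \left(- \frac{1}{65}\right) = - \frac{709}{65}$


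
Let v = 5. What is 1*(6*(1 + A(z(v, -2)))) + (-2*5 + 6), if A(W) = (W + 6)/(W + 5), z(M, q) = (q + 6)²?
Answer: 58/7 ≈ 8.2857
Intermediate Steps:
z(M, q) = (6 + q)²
A(W) = (6 + W)/(5 + W)
1*(6*(1 + A(z(v, -2)))) + (-2*5 + 6) = 1*(6*(1 + (6 + (6 - 2)²)/(5 + (6 - 2)²))) + (-2*5 + 6) = 1*(6*(1 + (6 + 4²)/(5 + 4²))) + (-10 + 6) = 1*(6*(1 + (6 + 16)/(5 + 16))) - 4 = 1*(6*(1 + 22/21)) - 4 = 1*(6*(43/21)) - 4 = 1*(86/7) - 4 = 86/7 - 4 = 58/7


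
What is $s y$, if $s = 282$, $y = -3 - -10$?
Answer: $1974$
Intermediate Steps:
$y = 7$ ($y = -3 + 10 = 7$)
$s y = 282 \cdot 7 = 1974$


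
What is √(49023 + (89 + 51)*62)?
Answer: √57703 ≈ 240.21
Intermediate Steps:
√(49023 + (89 + 51)*62) = √(49023 + 140*62) = √(49023 + 8680) = √57703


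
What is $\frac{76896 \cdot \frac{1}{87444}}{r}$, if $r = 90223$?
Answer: $\frac{2136}{219151667} \approx 9.7467 \cdot 10^{-6}$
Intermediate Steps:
$\frac{76896 \cdot \frac{1}{87444}}{r} = \frac{76896 \cdot \frac{1}{87444}}{90223} = 76896 \cdot \frac{1}{87444} \cdot \frac{1}{90223} = \frac{2136}{2429} \cdot \frac{1}{90223} = \frac{2136}{219151667}$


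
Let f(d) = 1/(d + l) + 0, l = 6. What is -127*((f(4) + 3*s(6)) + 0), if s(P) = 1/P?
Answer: -381/5 ≈ -76.200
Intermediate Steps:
s(P) = 1/P
f(d) = 1/(6 + d) (f(d) = 1/(d + 6) + 0 = 1/(6 + d) + 0 = 1/(6 + d))
-127*((f(4) + 3*s(6)) + 0) = -127*((1/(6 + 4) + 3/6) + 0) = -127*((1/10 + 3*(⅙)) + 0) = -127*((⅒ + ½) + 0) = -127*(⅗ + 0) = -127*⅗ = -381/5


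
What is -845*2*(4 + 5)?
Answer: -15210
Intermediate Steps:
-845*2*(4 + 5) = -845*2*9 = -845*18 = -1*15210 = -15210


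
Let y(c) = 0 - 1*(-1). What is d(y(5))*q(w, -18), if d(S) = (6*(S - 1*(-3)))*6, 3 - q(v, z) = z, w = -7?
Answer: 3024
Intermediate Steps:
y(c) = 1 (y(c) = 0 + 1 = 1)
q(v, z) = 3 - z
d(S) = 108 + 36*S (d(S) = (6*(S + 3))*6 = (6*(3 + S))*6 = (18 + 6*S)*6 = 108 + 36*S)
d(y(5))*q(w, -18) = (108 + 36*1)*(3 - 1*(-18)) = (108 + 36)*(3 + 18) = 144*21 = 3024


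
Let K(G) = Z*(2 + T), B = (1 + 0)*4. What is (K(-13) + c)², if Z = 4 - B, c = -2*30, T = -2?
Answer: 3600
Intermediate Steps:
B = 4 (B = 1*4 = 4)
c = -60
Z = 0 (Z = 4 - 1*4 = 4 - 4 = 0)
K(G) = 0 (K(G) = 0*(2 - 2) = 0*0 = 0)
(K(-13) + c)² = (0 - 60)² = (-60)² = 3600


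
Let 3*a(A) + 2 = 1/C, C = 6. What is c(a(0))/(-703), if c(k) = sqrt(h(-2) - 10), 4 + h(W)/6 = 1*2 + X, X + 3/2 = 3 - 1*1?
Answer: -I*sqrt(19)/703 ≈ -0.0062004*I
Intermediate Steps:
X = 1/2 (X = -3/2 + (3 - 1*1) = -3/2 + (3 - 1) = -3/2 + 2 = 1/2 ≈ 0.50000)
h(W) = -9 (h(W) = -24 + 6*(1*2 + 1/2) = -24 + 6*(2 + 1/2) = -24 + 6*(5/2) = -24 + 15 = -9)
a(A) = -11/18 (a(A) = -2/3 + (1/3)/6 = -2/3 + (1/3)*(1/6) = -2/3 + 1/18 = -11/18)
c(k) = I*sqrt(19) (c(k) = sqrt(-9 - 10) = sqrt(-19) = I*sqrt(19))
c(a(0))/(-703) = (I*sqrt(19))/(-703) = (I*sqrt(19))*(-1/703) = -I*sqrt(19)/703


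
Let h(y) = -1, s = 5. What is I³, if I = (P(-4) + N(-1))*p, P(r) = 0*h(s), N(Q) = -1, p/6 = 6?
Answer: -46656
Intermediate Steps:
p = 36 (p = 6*6 = 36)
P(r) = 0 (P(r) = 0*(-1) = 0)
I = -36 (I = (0 - 1)*36 = -1*36 = -36)
I³ = (-36)³ = -46656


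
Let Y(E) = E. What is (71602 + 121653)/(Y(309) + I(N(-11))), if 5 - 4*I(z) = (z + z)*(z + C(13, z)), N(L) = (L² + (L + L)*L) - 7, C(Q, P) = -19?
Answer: -773020/238703 ≈ -3.2384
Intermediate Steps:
N(L) = -7 + 3*L² (N(L) = (L² + (2*L)*L) - 7 = (L² + 2*L²) - 7 = 3*L² - 7 = -7 + 3*L²)
I(z) = 5/4 - z*(-19 + z)/2 (I(z) = 5/4 - (z + z)*(z - 19)/4 = 5/4 - 2*z*(-19 + z)/4 = 5/4 - z*(-19 + z)/2)
(71602 + 121653)/(Y(309) + I(N(-11))) = (71602 + 121653)/(309 + (5/4 - (-7 + 3*(-11)²)²/2 + 19*(-7 + 3*(-11)²)/2)) = 193255/(309 + (5/4 - (-7 + 3*121)²/2 + 19*(-7 + 3*121)/2)) = 193255/(309 + (5/4 - (-7 + 363)²/2 + 19*(-7 + 363)/2)) = 193255/(309 + (5/4 - ½*356² + (19/2)*356)) = 193255/(309 + (5/4 - ½*126736 + 3382)) = 193255/(309 + (5/4 - 63368 + 3382)) = 193255/(309 - 239939/4) = 193255/(-238703/4) = 193255*(-4/238703) = -773020/238703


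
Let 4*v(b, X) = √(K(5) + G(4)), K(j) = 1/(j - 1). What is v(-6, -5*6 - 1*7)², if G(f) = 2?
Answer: 9/64 ≈ 0.14063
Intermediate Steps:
K(j) = 1/(-1 + j)
v(b, X) = 3/8 (v(b, X) = √(1/(-1 + 5) + 2)/4 = √(1/4 + 2)/4 = √(¼ + 2)/4 = √(9/4)/4 = (¼)*(3/2) = 3/8)
v(-6, -5*6 - 1*7)² = (3/8)² = 9/64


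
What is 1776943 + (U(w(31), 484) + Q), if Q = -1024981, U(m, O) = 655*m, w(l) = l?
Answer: 772267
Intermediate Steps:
1776943 + (U(w(31), 484) + Q) = 1776943 + (655*31 - 1024981) = 1776943 + (20305 - 1024981) = 1776943 - 1004676 = 772267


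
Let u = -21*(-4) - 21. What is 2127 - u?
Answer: 2064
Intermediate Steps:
u = 63 (u = 84 - 21 = 63)
2127 - u = 2127 - 1*63 = 2127 - 63 = 2064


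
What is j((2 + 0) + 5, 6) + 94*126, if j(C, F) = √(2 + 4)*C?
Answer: 11844 + 7*√6 ≈ 11861.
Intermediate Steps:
j(C, F) = C*√6 (j(C, F) = √6*C = C*√6)
j((2 + 0) + 5, 6) + 94*126 = ((2 + 0) + 5)*√6 + 94*126 = (2 + 5)*√6 + 11844 = 7*√6 + 11844 = 11844 + 7*√6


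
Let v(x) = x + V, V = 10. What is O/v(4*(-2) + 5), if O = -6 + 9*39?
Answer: 345/7 ≈ 49.286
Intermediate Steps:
O = 345 (O = -6 + 351 = 345)
v(x) = 10 + x (v(x) = x + 10 = 10 + x)
O/v(4*(-2) + 5) = 345/(10 + (4*(-2) + 5)) = 345/(10 + (-8 + 5)) = 345/(10 - 3) = 345/7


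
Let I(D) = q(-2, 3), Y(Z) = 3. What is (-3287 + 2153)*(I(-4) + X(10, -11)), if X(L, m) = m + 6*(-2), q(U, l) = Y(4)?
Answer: 22680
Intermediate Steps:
q(U, l) = 3
I(D) = 3
X(L, m) = -12 + m (X(L, m) = m - 12 = -12 + m)
(-3287 + 2153)*(I(-4) + X(10, -11)) = (-3287 + 2153)*(3 + (-12 - 11)) = -1134*(3 - 23) = -1134*(-20) = 22680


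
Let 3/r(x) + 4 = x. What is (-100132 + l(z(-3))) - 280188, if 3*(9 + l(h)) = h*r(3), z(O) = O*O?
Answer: -380338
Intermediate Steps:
r(x) = 3/(-4 + x)
z(O) = O**2
l(h) = -9 - h (l(h) = -9 + (h*(3/(-4 + 3)))/3 = -9 + (h*(3/(-1)))/3 = -9 + (h*(3*(-1)))/3 = -9 + (h*(-3))/3 = -9 + (-3*h)/3 = -9 - h)
(-100132 + l(z(-3))) - 280188 = (-100132 + (-9 - 1*(-3)**2)) - 280188 = (-100132 + (-9 - 1*9)) - 280188 = (-100132 + (-9 - 9)) - 280188 = (-100132 - 18) - 280188 = -100150 - 280188 = -380338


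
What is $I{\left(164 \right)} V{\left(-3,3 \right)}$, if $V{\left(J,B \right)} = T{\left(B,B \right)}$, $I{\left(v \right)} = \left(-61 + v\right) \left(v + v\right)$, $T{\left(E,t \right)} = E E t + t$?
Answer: $1013520$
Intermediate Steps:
$T{\left(E,t \right)} = t + t E^{2}$ ($T{\left(E,t \right)} = E^{2} t + t = t E^{2} + t = t + t E^{2}$)
$I{\left(v \right)} = 2 v \left(-61 + v\right)$ ($I{\left(v \right)} = \left(-61 + v\right) 2 v = 2 v \left(-61 + v\right)$)
$V{\left(J,B \right)} = B \left(1 + B^{2}\right)$
$I{\left(164 \right)} V{\left(-3,3 \right)} = 2 \cdot 164 \left(-61 + 164\right) \left(3 + 3^{3}\right) = 2 \cdot 164 \cdot 103 \left(3 + 27\right) = 33784 \cdot 30 = 1013520$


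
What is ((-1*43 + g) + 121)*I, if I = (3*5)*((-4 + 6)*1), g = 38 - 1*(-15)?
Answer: 3930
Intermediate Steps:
g = 53 (g = 38 + 15 = 53)
I = 30 (I = 15*(2*1) = 15*2 = 30)
((-1*43 + g) + 121)*I = ((-1*43 + 53) + 121)*30 = ((-43 + 53) + 121)*30 = (10 + 121)*30 = 131*30 = 3930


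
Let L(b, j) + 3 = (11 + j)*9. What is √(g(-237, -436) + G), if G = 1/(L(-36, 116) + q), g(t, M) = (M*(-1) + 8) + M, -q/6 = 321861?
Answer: √29800000955382/1930026 ≈ 2.8284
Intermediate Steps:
L(b, j) = 96 + 9*j (L(b, j) = -3 + (11 + j)*9 = -3 + (99 + 9*j) = 96 + 9*j)
q = -1931166 (q = -6*321861 = -1931166)
g(t, M) = 8 (g(t, M) = (-M + 8) + M = (8 - M) + M = 8)
G = -1/1930026 (G = 1/((96 + 9*116) - 1931166) = 1/((96 + 1044) - 1931166) = 1/(1140 - 1931166) = 1/(-1930026) = -1/1930026 ≈ -5.1813e-7)
√(g(-237, -436) + G) = √(8 - 1/1930026) = √(15440207/1930026) = √29800000955382/1930026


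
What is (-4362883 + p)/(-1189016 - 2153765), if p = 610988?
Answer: 3751895/3342781 ≈ 1.1224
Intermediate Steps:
(-4362883 + p)/(-1189016 - 2153765) = (-4362883 + 610988)/(-1189016 - 2153765) = -3751895/(-3342781) = -3751895*(-1/3342781) = 3751895/3342781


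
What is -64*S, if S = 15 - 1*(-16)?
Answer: -1984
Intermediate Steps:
S = 31 (S = 15 + 16 = 31)
-64*S = -64*31 = -1984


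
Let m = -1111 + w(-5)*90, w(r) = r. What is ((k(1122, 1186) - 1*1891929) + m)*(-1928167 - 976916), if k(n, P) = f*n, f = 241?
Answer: 4715205356304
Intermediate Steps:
k(n, P) = 241*n
m = -1561 (m = -1111 - 5*90 = -1111 - 450 = -1561)
((k(1122, 1186) - 1*1891929) + m)*(-1928167 - 976916) = ((241*1122 - 1*1891929) - 1561)*(-1928167 - 976916) = ((270402 - 1891929) - 1561)*(-2905083) = (-1621527 - 1561)*(-2905083) = -1623088*(-2905083) = 4715205356304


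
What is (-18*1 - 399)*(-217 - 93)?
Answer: 129270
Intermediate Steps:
(-18*1 - 399)*(-217 - 93) = (-18 - 399)*(-310) = -417*(-310) = 129270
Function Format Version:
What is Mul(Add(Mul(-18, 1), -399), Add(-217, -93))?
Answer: 129270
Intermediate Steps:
Mul(Add(Mul(-18, 1), -399), Add(-217, -93)) = Mul(Add(-18, -399), -310) = Mul(-417, -310) = 129270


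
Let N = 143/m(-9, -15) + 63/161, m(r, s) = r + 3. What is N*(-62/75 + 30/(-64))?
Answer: 2011523/66240 ≈ 30.367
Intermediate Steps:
m(r, s) = 3 + r
N = -3235/138 (N = 143/(3 - 9) + 63/161 = 143/(-6) + 63*(1/161) = 143*(-1/6) + 9/23 = -143/6 + 9/23 = -3235/138 ≈ -23.442)
N*(-62/75 + 30/(-64)) = -3235*(-62/75 + 30/(-64))/138 = -3235*(-62*1/75 + 30*(-1/64))/138 = -3235*(-62/75 - 15/32)/138 = -3235/138*(-3109/2400) = 2011523/66240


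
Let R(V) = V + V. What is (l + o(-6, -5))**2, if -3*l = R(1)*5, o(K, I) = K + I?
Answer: 1849/9 ≈ 205.44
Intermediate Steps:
o(K, I) = I + K
R(V) = 2*V
l = -10/3 (l = -2*1*5/3 = -2*5/3 = -1/3*10 = -10/3 ≈ -3.3333)
(l + o(-6, -5))**2 = (-10/3 + (-5 - 6))**2 = (-10/3 - 11)**2 = (-43/3)**2 = 1849/9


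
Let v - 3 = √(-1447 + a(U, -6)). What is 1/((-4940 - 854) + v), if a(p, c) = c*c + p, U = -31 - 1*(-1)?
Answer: -5791/33537122 - I*√1441/33537122 ≈ -0.00017267 - 1.1319e-6*I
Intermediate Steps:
U = -30 (U = -31 + 1 = -30)
a(p, c) = p + c² (a(p, c) = c² + p = p + c²)
v = 3 + I*√1441 (v = 3 + √(-1447 + (-30 + (-6)²)) = 3 + √(-1447 + (-30 + 36)) = 3 + √(-1447 + 6) = 3 + √(-1441) = 3 + I*√1441 ≈ 3.0 + 37.961*I)
1/((-4940 - 854) + v) = 1/((-4940 - 854) + (3 + I*√1441)) = 1/(-5794 + (3 + I*√1441)) = 1/(-5791 + I*√1441)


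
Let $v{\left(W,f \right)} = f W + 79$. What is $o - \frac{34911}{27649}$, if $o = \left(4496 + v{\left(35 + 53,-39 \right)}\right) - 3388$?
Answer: $- \frac{62106916}{27649} \approx -2246.3$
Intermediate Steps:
$v{\left(W,f \right)} = 79 + W f$ ($v{\left(W,f \right)} = W f + 79 = 79 + W f$)
$o = -2245$ ($o = \left(4496 + \left(79 + \left(35 + 53\right) \left(-39\right)\right)\right) - 3388 = \left(4496 + \left(79 + 88 \left(-39\right)\right)\right) - 3388 = \left(4496 + \left(79 - 3432\right)\right) - 3388 = \left(4496 - 3353\right) - 3388 = 1143 - 3388 = -2245$)
$o - \frac{34911}{27649} = -2245 - \frac{34911}{27649} = - \frac{62106916}{27649}$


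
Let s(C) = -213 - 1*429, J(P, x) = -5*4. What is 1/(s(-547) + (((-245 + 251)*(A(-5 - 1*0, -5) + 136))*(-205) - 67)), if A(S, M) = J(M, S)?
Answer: -1/143389 ≈ -6.9740e-6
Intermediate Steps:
J(P, x) = -20
A(S, M) = -20
s(C) = -642 (s(C) = -213 - 429 = -642)
1/(s(-547) + (((-245 + 251)*(A(-5 - 1*0, -5) + 136))*(-205) - 67)) = 1/(-642 + (((-245 + 251)*(-20 + 136))*(-205) - 67)) = 1/(-642 + ((6*116)*(-205) - 67)) = 1/(-642 + (696*(-205) - 67)) = 1/(-642 + (-142680 - 67)) = 1/(-642 - 142747) = 1/(-143389) = -1/143389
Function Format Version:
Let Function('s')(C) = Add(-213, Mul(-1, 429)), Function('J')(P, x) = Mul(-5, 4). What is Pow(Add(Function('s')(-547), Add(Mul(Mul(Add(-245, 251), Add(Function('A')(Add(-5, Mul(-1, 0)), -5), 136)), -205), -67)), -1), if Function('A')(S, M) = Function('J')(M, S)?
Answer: Rational(-1, 143389) ≈ -6.9740e-6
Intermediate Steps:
Function('J')(P, x) = -20
Function('A')(S, M) = -20
Function('s')(C) = -642 (Function('s')(C) = Add(-213, -429) = -642)
Pow(Add(Function('s')(-547), Add(Mul(Mul(Add(-245, 251), Add(Function('A')(Add(-5, Mul(-1, 0)), -5), 136)), -205), -67)), -1) = Pow(Add(-642, Add(Mul(Mul(Add(-245, 251), Add(-20, 136)), -205), -67)), -1) = Pow(Add(-642, Add(Mul(Mul(6, 116), -205), -67)), -1) = Pow(Add(-642, Add(Mul(696, -205), -67)), -1) = Pow(Add(-642, Add(-142680, -67)), -1) = Pow(Add(-642, -142747), -1) = Pow(-143389, -1) = Rational(-1, 143389)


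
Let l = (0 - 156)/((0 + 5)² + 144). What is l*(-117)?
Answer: 108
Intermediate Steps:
l = -12/13 (l = -156/(5² + 144) = -156/(25 + 144) = -156/169 = -156*1/169 = -12/13 ≈ -0.92308)
l*(-117) = -12/13*(-117) = 108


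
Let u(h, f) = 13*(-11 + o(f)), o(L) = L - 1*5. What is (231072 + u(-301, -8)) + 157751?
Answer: 388511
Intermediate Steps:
o(L) = -5 + L (o(L) = L - 5 = -5 + L)
u(h, f) = -208 + 13*f (u(h, f) = 13*(-11 + (-5 + f)) = 13*(-16 + f) = -208 + 13*f)
(231072 + u(-301, -8)) + 157751 = (231072 + (-208 + 13*(-8))) + 157751 = (231072 + (-208 - 104)) + 157751 = (231072 - 312) + 157751 = 230760 + 157751 = 388511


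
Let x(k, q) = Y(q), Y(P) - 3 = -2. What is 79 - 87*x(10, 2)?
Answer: -8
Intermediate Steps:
Y(P) = 1 (Y(P) = 3 - 2 = 1)
x(k, q) = 1
79 - 87*x(10, 2) = 79 - 87*1 = 79 - 87 = -8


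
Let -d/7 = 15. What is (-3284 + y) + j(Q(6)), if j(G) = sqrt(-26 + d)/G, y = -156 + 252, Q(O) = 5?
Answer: -3188 + I*sqrt(131)/5 ≈ -3188.0 + 2.2891*I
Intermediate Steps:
d = -105 (d = -7*15 = -105)
y = 96
j(G) = I*sqrt(131)/G (j(G) = sqrt(-26 - 105)/G = sqrt(-131)/G = (I*sqrt(131))/G = I*sqrt(131)/G)
(-3284 + y) + j(Q(6)) = (-3284 + 96) + I*sqrt(131)/5 = -3188 + I*sqrt(131)*(1/5) = -3188 + I*sqrt(131)/5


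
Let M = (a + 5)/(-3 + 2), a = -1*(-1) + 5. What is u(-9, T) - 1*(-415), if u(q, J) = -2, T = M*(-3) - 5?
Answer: 413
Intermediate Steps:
a = 6 (a = 1 + 5 = 6)
M = -11 (M = (6 + 5)/(-3 + 2) = 11/(-1) = 11*(-1) = -11)
T = 28 (T = -11*(-3) - 5 = 33 - 5 = 28)
u(-9, T) - 1*(-415) = -2 - 1*(-415) = -2 + 415 = 413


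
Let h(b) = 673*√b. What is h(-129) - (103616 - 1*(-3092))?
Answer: -106708 + 673*I*√129 ≈ -1.0671e+5 + 7643.8*I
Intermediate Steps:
h(-129) - (103616 - 1*(-3092)) = 673*√(-129) - (103616 - 1*(-3092)) = 673*(I*√129) - (103616 + 3092) = 673*I*√129 - 1*106708 = 673*I*√129 - 106708 = -106708 + 673*I*√129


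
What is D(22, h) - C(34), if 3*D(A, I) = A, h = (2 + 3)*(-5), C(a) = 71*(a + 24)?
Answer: -12332/3 ≈ -4110.7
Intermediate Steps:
C(a) = 1704 + 71*a (C(a) = 71*(24 + a) = 1704 + 71*a)
h = -25 (h = 5*(-5) = -25)
D(A, I) = A/3
D(22, h) - C(34) = (⅓)*22 - (1704 + 71*34) = 22/3 - (1704 + 2414) = 22/3 - 1*4118 = 22/3 - 4118 = -12332/3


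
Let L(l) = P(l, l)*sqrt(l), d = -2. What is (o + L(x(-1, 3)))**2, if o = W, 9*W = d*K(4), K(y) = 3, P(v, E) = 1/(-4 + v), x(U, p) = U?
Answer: 91/225 + 4*I/15 ≈ 0.40444 + 0.26667*I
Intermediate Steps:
L(l) = sqrt(l)/(-4 + l)
W = -2/3 (W = (-2*3)/9 = (1/9)*(-6) = -2/3 ≈ -0.66667)
o = -2/3 ≈ -0.66667
(o + L(x(-1, 3)))**2 = (-2/3 + sqrt(-1)/(-4 - 1))**2 = (-2/3 + I/(-5))**2 = (-2/3 + I*(-1/5))**2 = (-2/3 - I/5)**2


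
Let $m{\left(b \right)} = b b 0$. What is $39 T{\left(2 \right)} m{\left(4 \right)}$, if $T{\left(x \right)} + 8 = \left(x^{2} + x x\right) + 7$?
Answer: $0$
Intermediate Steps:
$m{\left(b \right)} = 0$ ($m{\left(b \right)} = b^{2} \cdot 0 = 0$)
$T{\left(x \right)} = -1 + 2 x^{2}$ ($T{\left(x \right)} = -8 + \left(\left(x^{2} + x x\right) + 7\right) = -8 + \left(\left(x^{2} + x^{2}\right) + 7\right) = -8 + \left(2 x^{2} + 7\right) = -8 + \left(7 + 2 x^{2}\right) = -1 + 2 x^{2}$)
$39 T{\left(2 \right)} m{\left(4 \right)} = 39 \left(-1 + 2 \cdot 2^{2}\right) 0 = 39 \left(-1 + 2 \cdot 4\right) 0 = 39 \left(-1 + 8\right) 0 = 39 \cdot 7 \cdot 0 = 273 \cdot 0 = 0$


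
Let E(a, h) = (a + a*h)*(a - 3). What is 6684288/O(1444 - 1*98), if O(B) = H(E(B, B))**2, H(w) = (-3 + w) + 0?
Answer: 13184/11694169278389667 ≈ 1.1274e-12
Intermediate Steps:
E(a, h) = (-3 + a)*(a + a*h) (E(a, h) = (a + a*h)*(-3 + a) = (-3 + a)*(a + a*h))
H(w) = -3 + w
O(B) = (-3 + B*(-3 + B**2 - 2*B))**2 (O(B) = (-3 + B*(-3 + B - 3*B + B*B))**2 = (-3 + B*(-3 + B - 3*B + B**2))**2 = (-3 + B*(-3 + B**2 - 2*B))**2)
6684288/O(1444 - 1*98) = 6684288/((-3 + (1444 - 1*98)*(-3 + (1444 - 1*98)**2 - 2*(1444 - 1*98)))**2) = 6684288/((-3 + (1444 - 98)*(-3 + (1444 - 98)**2 - 2*(1444 - 98)))**2) = 6684288/((-3 + 1346*(-3 + 1346**2 - 2*1346))**2) = 6684288/((-3 + 1346*(-3 + 1811716 - 2692))**2) = 6684288/((-3 + 1346*1809021)**2) = 6684288/((-3 + 2434942266)**2) = 6684288/(2434942263**2) = 6684288/5928943824143561169 = 6684288*(1/5928943824143561169) = 13184/11694169278389667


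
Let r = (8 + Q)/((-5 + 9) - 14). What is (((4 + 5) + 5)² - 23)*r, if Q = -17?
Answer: 1557/10 ≈ 155.70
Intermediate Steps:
r = 9/10 (r = (8 - 17)/((-5 + 9) - 14) = -9/(4 - 14) = -9/(-10) = -9*(-⅒) = 9/10 ≈ 0.90000)
(((4 + 5) + 5)² - 23)*r = (((4 + 5) + 5)² - 23)*(9/10) = ((9 + 5)² - 23)*(9/10) = (14² - 23)*(9/10) = (196 - 23)*(9/10) = 173*(9/10) = 1557/10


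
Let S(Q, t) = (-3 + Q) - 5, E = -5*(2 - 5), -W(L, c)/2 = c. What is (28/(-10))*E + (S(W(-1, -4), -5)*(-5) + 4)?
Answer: -38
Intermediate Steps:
W(L, c) = -2*c
E = 15 (E = -5*(-3) = 15)
S(Q, t) = -8 + Q
(28/(-10))*E + (S(W(-1, -4), -5)*(-5) + 4) = (28/(-10))*15 + ((-8 - 2*(-4))*(-5) + 4) = (28*(-⅒))*15 + ((-8 + 8)*(-5) + 4) = -14/5*15 + (0*(-5) + 4) = -42 + (0 + 4) = -42 + 4 = -38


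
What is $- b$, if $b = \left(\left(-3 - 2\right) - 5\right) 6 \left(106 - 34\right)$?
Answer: $4320$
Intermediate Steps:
$b = -4320$ ($b = \left(\left(-3 - 2\right) - 5\right) 6 \cdot 72 = \left(-5 - 5\right) 6 \cdot 72 = \left(-10\right) 6 \cdot 72 = \left(-60\right) 72 = -4320$)
$- b = \left(-1\right) \left(-4320\right) = 4320$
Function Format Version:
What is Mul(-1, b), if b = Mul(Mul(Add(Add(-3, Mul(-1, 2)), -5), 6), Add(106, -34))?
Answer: 4320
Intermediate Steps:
b = -4320 (b = Mul(Mul(Add(Add(-3, -2), -5), 6), 72) = Mul(Mul(Add(-5, -5), 6), 72) = Mul(Mul(-10, 6), 72) = Mul(-60, 72) = -4320)
Mul(-1, b) = Mul(-1, -4320) = 4320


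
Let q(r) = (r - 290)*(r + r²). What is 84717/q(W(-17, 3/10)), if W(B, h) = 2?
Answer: -9413/192 ≈ -49.026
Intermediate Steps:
q(r) = (-290 + r)*(r + r²)
84717/q(W(-17, 3/10)) = 84717/((2*(-290 + 2² - 289*2))) = 84717/((2*(-290 + 4 - 578))) = 84717/((2*(-864))) = 84717/(-1728) = 84717*(-1/1728) = -9413/192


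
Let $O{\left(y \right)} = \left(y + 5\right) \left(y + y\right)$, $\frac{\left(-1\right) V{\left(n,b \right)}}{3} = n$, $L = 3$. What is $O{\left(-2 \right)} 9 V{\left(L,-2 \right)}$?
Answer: $972$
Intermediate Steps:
$V{\left(n,b \right)} = - 3 n$
$O{\left(y \right)} = 2 y \left(5 + y\right)$ ($O{\left(y \right)} = \left(5 + y\right) 2 y = 2 y \left(5 + y\right)$)
$O{\left(-2 \right)} 9 V{\left(L,-2 \right)} = 2 \left(-2\right) \left(5 - 2\right) 9 \left(\left(-3\right) 3\right) = 2 \left(-2\right) 3 \cdot 9 \left(-9\right) = \left(-12\right) 9 \left(-9\right) = \left(-108\right) \left(-9\right) = 972$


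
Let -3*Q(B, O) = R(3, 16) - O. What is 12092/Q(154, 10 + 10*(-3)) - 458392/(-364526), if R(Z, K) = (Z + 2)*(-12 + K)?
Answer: -1650651187/1822630 ≈ -905.64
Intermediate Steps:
R(Z, K) = (-12 + K)*(2 + Z) (R(Z, K) = (2 + Z)*(-12 + K) = (-12 + K)*(2 + Z))
Q(B, O) = -20/3 + O/3 (Q(B, O) = -((-24 - 12*3 + 2*16 + 16*3) - O)/3 = -((-24 - 36 + 32 + 48) - O)/3 = -(20 - O)/3 = -20/3 + O/3)
12092/Q(154, 10 + 10*(-3)) - 458392/(-364526) = 12092/(-20/3 + (10 + 10*(-3))/3) - 458392/(-364526) = 12092/(-20/3 + (10 - 30)/3) - 458392*(-1/364526) = 12092/(-20/3 + (⅓)*(-20)) + 229196/182263 = 12092/(-20/3 - 20/3) + 229196/182263 = 12092/(-40/3) + 229196/182263 = 12092*(-3/40) + 229196/182263 = -9069/10 + 229196/182263 = -1650651187/1822630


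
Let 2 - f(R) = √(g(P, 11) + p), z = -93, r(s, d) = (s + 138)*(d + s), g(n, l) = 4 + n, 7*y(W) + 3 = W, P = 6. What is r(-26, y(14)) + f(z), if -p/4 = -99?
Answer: -2734 - √406 ≈ -2754.1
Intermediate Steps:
y(W) = -3/7 + W/7
p = 396 (p = -4*(-99) = 396)
r(s, d) = (138 + s)*(d + s)
f(R) = 2 - √406 (f(R) = 2 - √((4 + 6) + 396) = 2 - √(10 + 396) = 2 - √406)
r(-26, y(14)) + f(z) = ((-26)² + 138*(-3/7 + (⅐)*14) + 138*(-26) + (-3/7 + (⅐)*14)*(-26)) + (2 - √406) = (676 + 138*(-3/7 + 2) - 3588 + (-3/7 + 2)*(-26)) + (2 - √406) = (676 + 138*(11/7) - 3588 + (11/7)*(-26)) + (2 - √406) = (676 + 1518/7 - 3588 - 286/7) + (2 - √406) = -2736 + (2 - √406) = -2734 - √406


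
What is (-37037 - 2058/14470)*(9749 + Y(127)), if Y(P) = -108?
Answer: -2583438263084/7235 ≈ -3.5707e+8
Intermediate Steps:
(-37037 - 2058/14470)*(9749 + Y(127)) = (-37037 - 2058/14470)*(9749 - 108) = (-37037 - 2058*1/14470)*9641 = (-37037 - 1029/7235)*9641 = -267963724/7235*9641 = -2583438263084/7235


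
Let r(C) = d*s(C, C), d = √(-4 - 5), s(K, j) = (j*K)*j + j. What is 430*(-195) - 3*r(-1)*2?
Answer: -83850 + 36*I ≈ -83850.0 + 36.0*I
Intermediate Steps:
s(K, j) = j + K*j² (s(K, j) = (K*j)*j + j = K*j² + j = j + K*j²)
d = 3*I (d = √(-9) = 3*I ≈ 3.0*I)
r(C) = 3*I*C*(1 + C²) (r(C) = (3*I)*(C*(1 + C*C)) = (3*I)*(C*(1 + C²)) = 3*I*C*(1 + C²))
430*(-195) - 3*r(-1)*2 = 430*(-195) - 9*I*(-1)*(1 + (-1)²)*2 = -83850 - 9*I*(-1)*(1 + 1)*2 = -83850 - 9*I*(-1)*2*2 = -83850 - (-18)*I*2 = -83850 + (18*I)*2 = -83850 + 36*I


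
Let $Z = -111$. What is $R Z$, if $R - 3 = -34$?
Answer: $3441$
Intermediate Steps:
$R = -31$ ($R = 3 - 34 = -31$)
$R Z = \left(-31\right) \left(-111\right) = 3441$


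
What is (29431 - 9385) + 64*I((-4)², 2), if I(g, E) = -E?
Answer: 19918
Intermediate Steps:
(29431 - 9385) + 64*I((-4)², 2) = (29431 - 9385) + 64*(-1*2) = 20046 + 64*(-2) = 20046 - 128 = 19918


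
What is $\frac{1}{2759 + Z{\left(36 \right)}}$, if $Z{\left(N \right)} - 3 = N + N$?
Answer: $\frac{1}{2834} \approx 0.00035286$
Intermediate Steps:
$Z{\left(N \right)} = 3 + 2 N$ ($Z{\left(N \right)} = 3 + \left(N + N\right) = 3 + 2 N$)
$\frac{1}{2759 + Z{\left(36 \right)}} = \frac{1}{2759 + \left(3 + 2 \cdot 36\right)} = \frac{1}{2759 + \left(3 + 72\right)} = \frac{1}{2759 + 75} = \frac{1}{2834}$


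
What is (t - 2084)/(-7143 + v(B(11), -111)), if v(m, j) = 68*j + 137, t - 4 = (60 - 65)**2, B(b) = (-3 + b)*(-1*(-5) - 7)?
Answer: 2055/14554 ≈ 0.14120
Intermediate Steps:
B(b) = 6 - 2*b (B(b) = (-3 + b)*(5 - 7) = (-3 + b)*(-2) = 6 - 2*b)
t = 29 (t = 4 + (60 - 65)**2 = 4 + (-5)**2 = 4 + 25 = 29)
v(m, j) = 137 + 68*j
(t - 2084)/(-7143 + v(B(11), -111)) = (29 - 2084)/(-7143 + (137 + 68*(-111))) = -2055/(-7143 + (137 - 7548)) = -2055/(-7143 - 7411) = -2055/(-14554) = -2055*(-1/14554) = 2055/14554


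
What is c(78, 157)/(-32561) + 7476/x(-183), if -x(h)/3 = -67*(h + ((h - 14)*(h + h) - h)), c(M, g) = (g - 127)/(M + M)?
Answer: 1042769071/2044858216362 ≈ 0.00050995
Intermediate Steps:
c(M, g) = (-127 + g)/(2*M) (c(M, g) = (-127 + g)/((2*M)) = (-127 + g)*(1/(2*M)) = (-127 + g)/(2*M))
x(h) = 402*h*(-14 + h) (x(h) = -(-201)*(h + ((h - 14)*(h + h) - h)) = -(-201)*(h + ((-14 + h)*(2*h) - h)) = -(-201)*(h + (2*h*(-14 + h) - h)) = -(-201)*(h + (-h + 2*h*(-14 + h))) = -(-201)*2*h*(-14 + h) = -(-402)*h*(-14 + h) = 402*h*(-14 + h))
c(78, 157)/(-32561) + 7476/x(-183) = ((½)*(-127 + 157)/78)/(-32561) + 7476/((402*(-183)*(-14 - 183))) = ((½)*(1/78)*30)*(-1/32561) + 7476/((402*(-183)*(-197))) = (5/26)*(-1/32561) + 7476/14492502 = -5/846586 + 7476*(1/14492502) = -5/846586 + 1246/2415417 = 1042769071/2044858216362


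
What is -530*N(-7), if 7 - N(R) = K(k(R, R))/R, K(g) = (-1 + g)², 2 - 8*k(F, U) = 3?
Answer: -852505/224 ≈ -3805.8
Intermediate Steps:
k(F, U) = -⅛ (k(F, U) = ¼ - ⅛*3 = ¼ - 3/8 = -⅛)
N(R) = 7 - 81/(64*R) (N(R) = 7 - (-1 - ⅛)²/R = 7 - (-9/8)²/R = 7 - 81/(64*R))
-530*N(-7) = -530*(7 - 81/64/(-7)) = -530*(7 - 81/64*(-⅐)) = -530*(7 + 81/448) = -530*3217/448 = -852505/224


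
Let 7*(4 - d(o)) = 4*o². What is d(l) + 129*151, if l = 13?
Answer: 135705/7 ≈ 19386.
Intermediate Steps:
d(o) = 4 - 4*o²/7
d(l) + 129*151 = (4 - 4/7*13²) + 129*151 = (4 - 4/7*169) + 19479 = (4 - 676/7) + 19479 = -648/7 + 19479 = 135705/7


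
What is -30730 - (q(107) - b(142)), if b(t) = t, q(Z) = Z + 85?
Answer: -30780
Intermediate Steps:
q(Z) = 85 + Z
-30730 - (q(107) - b(142)) = -30730 - ((85 + 107) - 1*142) = -30730 - (192 - 142) = -30730 - 1*50 = -30730 - 50 = -30780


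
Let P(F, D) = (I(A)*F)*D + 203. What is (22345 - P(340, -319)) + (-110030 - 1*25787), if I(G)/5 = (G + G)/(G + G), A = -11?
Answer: 428625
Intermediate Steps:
I(G) = 5 (I(G) = 5*((G + G)/(G + G)) = 5*((2*G)/((2*G))) = 5*((2*G)*(1/(2*G))) = 5*1 = 5)
P(F, D) = 203 + 5*D*F (P(F, D) = (5*F)*D + 203 = 5*D*F + 203 = 203 + 5*D*F)
(22345 - P(340, -319)) + (-110030 - 1*25787) = (22345 - (203 + 5*(-319)*340)) + (-110030 - 1*25787) = (22345 - (203 - 542300)) + (-110030 - 25787) = (22345 - 1*(-542097)) - 135817 = (22345 + 542097) - 135817 = 564442 - 135817 = 428625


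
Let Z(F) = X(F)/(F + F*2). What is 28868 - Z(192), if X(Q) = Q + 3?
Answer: 5542591/192 ≈ 28868.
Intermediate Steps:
X(Q) = 3 + Q
Z(F) = (3 + F)/(3*F) (Z(F) = (3 + F)/(F + F*2) = (3 + F)/(F + 2*F) = (3 + F)/((3*F)) = (3 + F)*(1/(3*F)) = (3 + F)/(3*F))
28868 - Z(192) = 28868 - (3 + 192)/(3*192) = 28868 - 195/(3*192) = 28868 - 1*65/192 = 28868 - 65/192 = 5542591/192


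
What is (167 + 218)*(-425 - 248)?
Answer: -259105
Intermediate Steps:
(167 + 218)*(-425 - 248) = 385*(-673) = -259105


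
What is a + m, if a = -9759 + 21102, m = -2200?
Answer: 9143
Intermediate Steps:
a = 11343
a + m = 11343 - 2200 = 9143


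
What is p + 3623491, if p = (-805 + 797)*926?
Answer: 3616083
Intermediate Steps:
p = -7408 (p = -8*926 = -7408)
p + 3623491 = -7408 + 3623491 = 3616083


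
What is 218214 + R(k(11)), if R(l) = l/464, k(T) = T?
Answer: 101251307/464 ≈ 2.1821e+5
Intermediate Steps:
R(l) = l/464 (R(l) = l*(1/464) = l/464)
218214 + R(k(11)) = 218214 + (1/464)*11 = 218214 + 11/464 = 101251307/464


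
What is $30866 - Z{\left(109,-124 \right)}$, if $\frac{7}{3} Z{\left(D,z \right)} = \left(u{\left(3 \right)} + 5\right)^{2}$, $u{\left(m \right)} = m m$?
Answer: $30782$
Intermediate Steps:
$u{\left(m \right)} = m^{2}$
$Z{\left(D,z \right)} = 84$ ($Z{\left(D,z \right)} = \frac{3 \left(3^{2} + 5\right)^{2}}{7} = \frac{3 \left(9 + 5\right)^{2}}{7} = \frac{3 \cdot 14^{2}}{7} = \frac{3}{7} \cdot 196 = 84$)
$30866 - Z{\left(109,-124 \right)} = 30866 - 84 = 30782$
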